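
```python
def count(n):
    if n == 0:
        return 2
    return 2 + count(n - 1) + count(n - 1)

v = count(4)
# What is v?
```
Call trace (a repeated sub-call is expanded the first time; later identical calls just restate its return value):
count(n=4)
  count(n=3)
    count(n=2)
      count(n=1)
        count(n=0)
        -> return 2
        count(n=0)
        -> return 2
      -> return 6
      count(n=1) -> return 6  (same call as traced above)
    -> return 14
    count(n=2) -> return 14  (same call as traced above)
  -> return 30
  count(n=3) -> return 30  (same call as traced above)
-> return 62

Final answer: 62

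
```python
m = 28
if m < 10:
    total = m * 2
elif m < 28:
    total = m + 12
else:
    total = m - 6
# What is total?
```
Trace:
  m=28
  m=28, total=22

Final answer: 22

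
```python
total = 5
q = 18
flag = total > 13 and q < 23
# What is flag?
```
Trace:
  total=5
  total=5, q=18
  total=5, q=18, flag=False

Final answer: False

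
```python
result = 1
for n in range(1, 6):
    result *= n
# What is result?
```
Trace:
  result=1
  result=1, n=1
  result=2, n=2
  result=6, n=3
  result=24, n=4
  result=120, n=5

Final answer: 120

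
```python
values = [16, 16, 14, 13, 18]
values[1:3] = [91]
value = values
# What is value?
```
Trace:
  values=[16, 16, 14, 13, 18]
  values=[16, 91, 13, 18]
  values=[16, 91, 13, 18], value=[16, 91, 13, 18]

Final answer: [16, 91, 13, 18]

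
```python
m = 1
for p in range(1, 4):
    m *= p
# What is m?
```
Trace:
  m=1
  m=1, p=1
  m=2, p=2
  m=6, p=3

Final answer: 6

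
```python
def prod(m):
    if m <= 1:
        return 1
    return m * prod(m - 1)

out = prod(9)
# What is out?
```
Call trace:
prod(m=9)
  prod(m=8)
    prod(m=7)
      prod(m=6)
        prod(m=5)
          prod(m=4)
            prod(m=3)
              prod(m=2)
                prod(m=1)
                -> return 1
              -> return 2
            -> return 6
          -> return 24
        -> return 120
      -> return 720
    -> return 5040
  -> return 40320
-> return 362880

Final answer: 362880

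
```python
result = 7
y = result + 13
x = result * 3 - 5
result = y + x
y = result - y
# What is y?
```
Trace:
  result=7
  result=7, y=20
  result=7, y=20, x=16
  result=36, y=20, x=16
  result=36, y=16, x=16

Final answer: 16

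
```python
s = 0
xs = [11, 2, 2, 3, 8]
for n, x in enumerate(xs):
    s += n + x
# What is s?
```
Trace:
  s=0
  s=11, n=0, x=11
  s=14, n=1, x=2
  s=18, n=2, x=2
  s=24, n=3, x=3
  s=36, n=4, x=8

Final answer: 36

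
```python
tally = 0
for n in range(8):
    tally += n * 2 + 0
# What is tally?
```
Trace:
  tally=0
  tally=0, n=0
  tally=2, n=1
  tally=6, n=2
  tally=12, n=3
  tally=20, n=4
  tally=30, n=5
  tally=42, n=6
  tally=56, n=7

Final answer: 56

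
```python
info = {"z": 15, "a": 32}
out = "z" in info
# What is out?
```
Trace:
  info={'z': 15, 'a': 32}
  info={'z': 15, 'a': 32}, out=True

Final answer: True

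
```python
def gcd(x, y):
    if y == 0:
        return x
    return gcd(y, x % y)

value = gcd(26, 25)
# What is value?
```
Call trace:
gcd(x=26, y=25)
  gcd(x=25, y=1)
    gcd(x=1, y=0)
    -> return 1
  -> return 1
-> return 1

Final answer: 1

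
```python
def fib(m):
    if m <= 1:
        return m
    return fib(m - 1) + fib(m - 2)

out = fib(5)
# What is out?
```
Call trace (a repeated sub-call is expanded the first time; later identical calls just restate its return value):
fib(m=5)
  fib(m=4)
    fib(m=3)
      fib(m=2)
        fib(m=1)
        -> return 1
        fib(m=0)
        -> return 0
      -> return 1
      fib(m=1)
      -> return 1
    -> return 2
    fib(m=2) -> return 1  (same call as traced above)
  -> return 3
  fib(m=3) -> return 2  (same call as traced above)
-> return 5

Final answer: 5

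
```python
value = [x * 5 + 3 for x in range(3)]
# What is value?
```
Trace:
  x=0
  x=1
  x=2
  value=[3, 8, 13]

Final answer: [3, 8, 13]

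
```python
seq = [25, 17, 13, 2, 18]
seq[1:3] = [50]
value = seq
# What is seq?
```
Trace:
  seq=[25, 17, 13, 2, 18]
  seq=[25, 50, 2, 18]
  seq=[25, 50, 2, 18], value=[25, 50, 2, 18]

Final answer: [25, 50, 2, 18]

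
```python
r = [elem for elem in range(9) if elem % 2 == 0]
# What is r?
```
Trace:
  elem=0
  elem=1
  elem=2
  elem=3
  elem=4
  elem=5
  elem=6
  elem=7
  elem=8
  r=[0, 2, 4, 6, 8]

Final answer: [0, 2, 4, 6, 8]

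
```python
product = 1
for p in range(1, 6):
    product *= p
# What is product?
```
Trace:
  product=1
  product=1, p=1
  product=2, p=2
  product=6, p=3
  product=24, p=4
  product=120, p=5

Final answer: 120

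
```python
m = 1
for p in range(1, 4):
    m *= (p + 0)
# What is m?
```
Trace:
  m=1
  m=1, p=1
  m=2, p=2
  m=6, p=3

Final answer: 6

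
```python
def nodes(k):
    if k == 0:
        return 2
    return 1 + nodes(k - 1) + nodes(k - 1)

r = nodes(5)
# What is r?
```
Call trace (a repeated sub-call is expanded the first time; later identical calls just restate its return value):
nodes(k=5)
  nodes(k=4)
    nodes(k=3)
      nodes(k=2)
        nodes(k=1)
          nodes(k=0)
          -> return 2
          nodes(k=0)
          -> return 2
        -> return 5
        nodes(k=1) -> return 5  (same call as traced above)
      -> return 11
      nodes(k=2) -> return 11  (same call as traced above)
    -> return 23
    nodes(k=3) -> return 23  (same call as traced above)
  -> return 47
  nodes(k=4) -> return 47  (same call as traced above)
-> return 95

Final answer: 95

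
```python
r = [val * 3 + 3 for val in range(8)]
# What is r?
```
Trace:
  val=0
  val=1
  val=2
  val=3
  val=4
  val=5
  val=6
  val=7
  r=[3, 6, 9, 12, 15, 18, 21, 24]

Final answer: [3, 6, 9, 12, 15, 18, 21, 24]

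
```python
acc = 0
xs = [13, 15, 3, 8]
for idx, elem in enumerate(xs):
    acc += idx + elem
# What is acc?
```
Trace:
  acc=0
  acc=13, idx=0, elem=13
  acc=29, idx=1, elem=15
  acc=34, idx=2, elem=3
  acc=45, idx=3, elem=8

Final answer: 45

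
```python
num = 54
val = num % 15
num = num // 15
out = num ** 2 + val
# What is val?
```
Trace:
  num=54
  num=54, val=9
  num=3, val=9
  num=3, val=9, out=18

Final answer: 9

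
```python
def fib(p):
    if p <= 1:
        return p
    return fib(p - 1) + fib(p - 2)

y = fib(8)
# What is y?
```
Call trace (a repeated sub-call is expanded the first time; later identical calls just restate its return value):
fib(p=8)
  fib(p=7)
    fib(p=6)
      fib(p=5)
        fib(p=4)
          fib(p=3)
            fib(p=2)
              fib(p=1)
              -> return 1
              fib(p=0)
              -> return 0
            -> return 1
            fib(p=1)
            -> return 1
          -> return 2
          fib(p=2) -> return 1  (same call as traced above)
        -> return 3
        fib(p=3) -> return 2  (same call as traced above)
      -> return 5
      fib(p=4) -> return 3  (same call as traced above)
    -> return 8
    fib(p=5) -> return 5  (same call as traced above)
  -> return 13
  fib(p=6) -> return 8  (same call as traced above)
-> return 21

Final answer: 21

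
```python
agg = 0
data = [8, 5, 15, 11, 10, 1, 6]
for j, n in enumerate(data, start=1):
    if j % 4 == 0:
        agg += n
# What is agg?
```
Trace:
  agg=0
  agg=0, j=1, n=8
  agg=0, j=2, n=5
  agg=0, j=3, n=15
  agg=11, j=4, n=11
  agg=11, j=5, n=10
  agg=11, j=6, n=1
  agg=11, j=7, n=6

Final answer: 11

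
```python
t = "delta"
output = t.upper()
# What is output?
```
Trace:
  t='delta'
  t='delta', output='DELTA'

Final answer: 'DELTA'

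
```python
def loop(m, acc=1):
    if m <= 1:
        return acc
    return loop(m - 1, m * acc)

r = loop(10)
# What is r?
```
Call trace:
loop(m=10, acc=1)
  loop(m=9, acc=10)
    loop(m=8, acc=90)
      loop(m=7, acc=720)
        loop(m=6, acc=5040)
          loop(m=5, acc=30240)
            loop(m=4, acc=151200)
              loop(m=3, acc=604800)
                loop(m=2, acc=1814400)
                  loop(m=1, acc=3628800)
                  -> return 3628800
                -> return 3628800
              -> return 3628800
            -> return 3628800
          -> return 3628800
        -> return 3628800
      -> return 3628800
    -> return 3628800
  -> return 3628800
-> return 3628800

Final answer: 3628800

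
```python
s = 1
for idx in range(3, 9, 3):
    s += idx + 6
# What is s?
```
Trace:
  s=1
  s=10, idx=3
  s=22, idx=6

Final answer: 22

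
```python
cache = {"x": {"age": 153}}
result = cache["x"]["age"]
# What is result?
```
Trace:
  cache={'x': {'age': 153}}
  cache={'x': {'age': 153}}, result=153

Final answer: 153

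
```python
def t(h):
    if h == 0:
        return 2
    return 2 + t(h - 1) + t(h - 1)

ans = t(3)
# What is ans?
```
Call trace (a repeated sub-call is expanded the first time; later identical calls just restate its return value):
t(h=3)
  t(h=2)
    t(h=1)
      t(h=0)
      -> return 2
      t(h=0)
      -> return 2
    -> return 6
    t(h=1) -> return 6  (same call as traced above)
  -> return 14
  t(h=2) -> return 14  (same call as traced above)
-> return 30

Final answer: 30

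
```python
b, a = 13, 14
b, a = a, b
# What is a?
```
Trace:
  b=13, a=14
  b=14, a=13

Final answer: 13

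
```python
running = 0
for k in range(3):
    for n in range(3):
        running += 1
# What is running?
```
Trace:
  running=0
  running=1, k=0, n=0
  running=2, k=0, n=1
  running=3, k=0, n=2
  running=4, k=1, n=0
  running=5, k=1, n=1
  running=6, k=1, n=2
  running=7, k=2, n=0
  running=8, k=2, n=1
  running=9, k=2, n=2

Final answer: 9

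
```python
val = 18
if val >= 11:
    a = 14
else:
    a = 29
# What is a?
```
Trace:
  val=18
  val=18, a=14

Final answer: 14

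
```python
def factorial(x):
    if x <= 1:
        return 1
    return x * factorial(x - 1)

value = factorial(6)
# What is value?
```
Call trace:
factorial(x=6)
  factorial(x=5)
    factorial(x=4)
      factorial(x=3)
        factorial(x=2)
          factorial(x=1)
          -> return 1
        -> return 2
      -> return 6
    -> return 24
  -> return 120
-> return 720

Final answer: 720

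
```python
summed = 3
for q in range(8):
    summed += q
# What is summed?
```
Trace:
  summed=3
  summed=3, q=0
  summed=4, q=1
  summed=6, q=2
  summed=9, q=3
  summed=13, q=4
  summed=18, q=5
  summed=24, q=6
  summed=31, q=7

Final answer: 31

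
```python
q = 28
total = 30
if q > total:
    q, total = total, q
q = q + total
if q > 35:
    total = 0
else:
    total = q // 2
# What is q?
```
Trace:
  q=28
  q=28, total=30
  q=28, total=30
  q=58, total=30
  q=58, total=0

Final answer: 58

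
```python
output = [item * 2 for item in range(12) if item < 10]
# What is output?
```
Trace:
  item=0
  item=1
  item=2
  item=3
  item=4
  item=5
  item=6
  item=7
  item=8
  item=9
  item=10
  item=11
  output=[0, 2, 4, 6, 8, 10, 12, 14, 16, 18]

Final answer: [0, 2, 4, 6, 8, 10, 12, 14, 16, 18]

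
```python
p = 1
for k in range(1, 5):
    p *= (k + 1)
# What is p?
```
Trace:
  p=1
  p=2, k=1
  p=6, k=2
  p=24, k=3
  p=120, k=4

Final answer: 120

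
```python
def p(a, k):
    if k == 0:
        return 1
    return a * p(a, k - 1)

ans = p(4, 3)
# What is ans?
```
Call trace:
p(a=4, k=3)
  p(a=4, k=2)
    p(a=4, k=1)
      p(a=4, k=0)
      -> return 1
    -> return 4
  -> return 16
-> return 64

Final answer: 64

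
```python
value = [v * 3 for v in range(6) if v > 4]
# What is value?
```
Trace:
  v=0
  v=1
  v=2
  v=3
  v=4
  v=5
  value=[15]

Final answer: [15]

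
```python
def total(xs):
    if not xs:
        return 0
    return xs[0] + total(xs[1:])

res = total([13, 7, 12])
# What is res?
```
Call trace:
total(xs=[13, 7, 12])
  total(xs=[7, 12])
    total(xs=[12])
      total(xs=[])
      -> return 0
    -> return 12
  -> return 19
-> return 32

Final answer: 32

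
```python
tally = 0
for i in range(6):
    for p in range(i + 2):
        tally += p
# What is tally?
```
Trace:
  tally=0
  tally=0, i=0, p=0
  tally=1, i=0, p=1
  tally=1, i=1, p=0
  tally=2, i=1, p=1
  tally=4, i=1, p=2
  tally=4, i=2, p=0
  tally=5, i=2, p=1
  tally=7, i=2, p=2
  tally=10, i=2, p=3
  tally=10, i=3, p=0
  tally=11, i=3, p=1
  tally=13, i=3, p=2
  tally=16, i=3, p=3
  tally=20, i=3, p=4
  tally=20, i=4, p=0
  tally=21, i=4, p=1
  tally=23, i=4, p=2
  tally=26, i=4, p=3
  tally=30, i=4, p=4
  tally=35, i=4, p=5
  tally=35, i=5, p=0
  tally=36, i=5, p=1
  tally=38, i=5, p=2
  tally=41, i=5, p=3
  tally=45, i=5, p=4
  tally=50, i=5, p=5
  tally=56, i=5, p=6

Final answer: 56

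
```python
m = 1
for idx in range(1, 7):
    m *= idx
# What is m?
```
Trace:
  m=1
  m=1, idx=1
  m=2, idx=2
  m=6, idx=3
  m=24, idx=4
  m=120, idx=5
  m=720, idx=6

Final answer: 720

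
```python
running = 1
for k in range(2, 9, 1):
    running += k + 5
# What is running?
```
Trace:
  running=1
  running=8, k=2
  running=16, k=3
  running=25, k=4
  running=35, k=5
  running=46, k=6
  running=58, k=7
  running=71, k=8

Final answer: 71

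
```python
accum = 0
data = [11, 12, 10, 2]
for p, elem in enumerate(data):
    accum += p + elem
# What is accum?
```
Trace:
  accum=0
  accum=11, p=0, elem=11
  accum=24, p=1, elem=12
  accum=36, p=2, elem=10
  accum=41, p=3, elem=2

Final answer: 41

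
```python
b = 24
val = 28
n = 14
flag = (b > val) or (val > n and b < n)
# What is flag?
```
Trace:
  b=24
  b=24, val=28
  b=24, val=28, n=14
  b=24, val=28, n=14, flag=False

Final answer: False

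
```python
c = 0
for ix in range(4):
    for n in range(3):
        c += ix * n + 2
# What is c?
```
Trace:
  c=0
  c=2, ix=0, n=0
  c=4, ix=0, n=1
  c=6, ix=0, n=2
  c=8, ix=1, n=0
  c=11, ix=1, n=1
  c=15, ix=1, n=2
  c=17, ix=2, n=0
  c=21, ix=2, n=1
  c=27, ix=2, n=2
  c=29, ix=3, n=0
  c=34, ix=3, n=1
  c=42, ix=3, n=2

Final answer: 42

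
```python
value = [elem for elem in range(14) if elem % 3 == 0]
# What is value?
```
Trace:
  elem=0
  elem=1
  elem=2
  elem=3
  elem=4
  elem=5
  elem=6
  elem=7
  elem=8
  elem=9
  elem=10
  elem=11
  elem=12
  elem=13
  value=[0, 3, 6, 9, 12]

Final answer: [0, 3, 6, 9, 12]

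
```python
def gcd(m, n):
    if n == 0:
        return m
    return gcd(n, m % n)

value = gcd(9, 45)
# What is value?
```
Call trace:
gcd(m=9, n=45)
  gcd(m=45, n=9)
    gcd(m=9, n=0)
    -> return 9
  -> return 9
-> return 9

Final answer: 9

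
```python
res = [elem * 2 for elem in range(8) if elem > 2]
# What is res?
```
Trace:
  elem=0
  elem=1
  elem=2
  elem=3
  elem=4
  elem=5
  elem=6
  elem=7
  res=[6, 8, 10, 12, 14]

Final answer: [6, 8, 10, 12, 14]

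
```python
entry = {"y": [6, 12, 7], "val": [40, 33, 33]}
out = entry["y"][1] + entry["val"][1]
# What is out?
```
Trace:
  entry={'y': [6, 12, 7], 'val': [40, 33, 33]}
  entry={'y': [6, 12, 7], 'val': [40, 33, 33]}, out=45

Final answer: 45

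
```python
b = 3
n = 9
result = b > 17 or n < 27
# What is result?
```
Trace:
  b=3
  b=3, n=9
  b=3, n=9, result=True

Final answer: True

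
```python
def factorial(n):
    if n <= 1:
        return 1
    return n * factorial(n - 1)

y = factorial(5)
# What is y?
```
Call trace:
factorial(n=5)
  factorial(n=4)
    factorial(n=3)
      factorial(n=2)
        factorial(n=1)
        -> return 1
      -> return 2
    -> return 6
  -> return 24
-> return 120

Final answer: 120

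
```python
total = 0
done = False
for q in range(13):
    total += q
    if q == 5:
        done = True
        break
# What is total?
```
Trace:
  total=0
  total=0, done=False
  total=0, done=False, q=0
  total=1, done=False, q=1
  total=3, done=False, q=2
  total=6, done=False, q=3
  total=10, done=False, q=4
  total=15, done=True, q=5

Final answer: 15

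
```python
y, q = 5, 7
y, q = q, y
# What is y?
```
Trace:
  y=5, q=7
  y=7, q=5

Final answer: 7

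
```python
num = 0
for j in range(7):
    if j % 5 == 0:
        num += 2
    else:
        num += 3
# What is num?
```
Trace:
  num=0
  num=2, j=0
  num=5, j=1
  num=8, j=2
  num=11, j=3
  num=14, j=4
  num=16, j=5
  num=19, j=6

Final answer: 19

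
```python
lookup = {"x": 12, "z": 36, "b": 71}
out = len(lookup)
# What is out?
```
Trace:
  lookup={'x': 12, 'z': 36, 'b': 71}
  lookup={'x': 12, 'z': 36, 'b': 71}, out=3

Final answer: 3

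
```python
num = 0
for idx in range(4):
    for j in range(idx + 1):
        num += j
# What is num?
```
Trace:
  num=0
  num=0, idx=0, j=0
  num=0, idx=1, j=0
  num=1, idx=1, j=1
  num=1, idx=2, j=0
  num=2, idx=2, j=1
  num=4, idx=2, j=2
  num=4, idx=3, j=0
  num=5, idx=3, j=1
  num=7, idx=3, j=2
  num=10, idx=3, j=3

Final answer: 10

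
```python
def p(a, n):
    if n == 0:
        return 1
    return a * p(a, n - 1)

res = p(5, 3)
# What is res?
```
Call trace:
p(a=5, n=3)
  p(a=5, n=2)
    p(a=5, n=1)
      p(a=5, n=0)
      -> return 1
    -> return 5
  -> return 25
-> return 125

Final answer: 125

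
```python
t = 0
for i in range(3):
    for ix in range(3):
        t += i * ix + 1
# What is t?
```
Trace:
  t=0
  t=1, i=0, ix=0
  t=2, i=0, ix=1
  t=3, i=0, ix=2
  t=4, i=1, ix=0
  t=6, i=1, ix=1
  t=9, i=1, ix=2
  t=10, i=2, ix=0
  t=13, i=2, ix=1
  t=18, i=2, ix=2

Final answer: 18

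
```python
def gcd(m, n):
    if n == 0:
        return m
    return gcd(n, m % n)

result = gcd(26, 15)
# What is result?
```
Call trace:
gcd(m=26, n=15)
  gcd(m=15, n=11)
    gcd(m=11, n=4)
      gcd(m=4, n=3)
        gcd(m=3, n=1)
          gcd(m=1, n=0)
          -> return 1
        -> return 1
      -> return 1
    -> return 1
  -> return 1
-> return 1

Final answer: 1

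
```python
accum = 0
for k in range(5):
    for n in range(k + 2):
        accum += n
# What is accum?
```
Trace:
  accum=0
  accum=0, k=0, n=0
  accum=1, k=0, n=1
  accum=1, k=1, n=0
  accum=2, k=1, n=1
  accum=4, k=1, n=2
  accum=4, k=2, n=0
  accum=5, k=2, n=1
  accum=7, k=2, n=2
  accum=10, k=2, n=3
  accum=10, k=3, n=0
  accum=11, k=3, n=1
  accum=13, k=3, n=2
  accum=16, k=3, n=3
  accum=20, k=3, n=4
  accum=20, k=4, n=0
  accum=21, k=4, n=1
  accum=23, k=4, n=2
  accum=26, k=4, n=3
  accum=30, k=4, n=4
  accum=35, k=4, n=5

Final answer: 35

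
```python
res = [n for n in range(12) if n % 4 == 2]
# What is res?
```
Trace:
  n=0
  n=1
  n=2
  n=3
  n=4
  n=5
  n=6
  n=7
  n=8
  n=9
  n=10
  n=11
  res=[2, 6, 10]

Final answer: [2, 6, 10]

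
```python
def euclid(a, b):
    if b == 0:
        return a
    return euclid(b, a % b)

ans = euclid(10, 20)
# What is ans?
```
Call trace:
euclid(a=10, b=20)
  euclid(a=20, b=10)
    euclid(a=10, b=0)
    -> return 10
  -> return 10
-> return 10

Final answer: 10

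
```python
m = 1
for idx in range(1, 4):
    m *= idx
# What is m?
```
Trace:
  m=1
  m=1, idx=1
  m=2, idx=2
  m=6, idx=3

Final answer: 6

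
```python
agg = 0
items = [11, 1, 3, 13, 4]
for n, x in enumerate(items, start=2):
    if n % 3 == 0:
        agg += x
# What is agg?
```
Trace:
  agg=0
  agg=0, n=2, x=11
  agg=1, n=3, x=1
  agg=1, n=4, x=3
  agg=1, n=5, x=13
  agg=5, n=6, x=4

Final answer: 5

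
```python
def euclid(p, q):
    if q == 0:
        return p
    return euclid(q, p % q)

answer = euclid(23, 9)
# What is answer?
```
Call trace:
euclid(p=23, q=9)
  euclid(p=9, q=5)
    euclid(p=5, q=4)
      euclid(p=4, q=1)
        euclid(p=1, q=0)
        -> return 1
      -> return 1
    -> return 1
  -> return 1
-> return 1

Final answer: 1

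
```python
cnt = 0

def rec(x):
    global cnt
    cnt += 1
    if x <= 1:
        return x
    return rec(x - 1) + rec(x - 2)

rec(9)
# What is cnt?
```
Call trace (a repeated sub-call is expanded the first time; later identical calls just restate its return value):
rec(x=9)
  rec(x=8)
    rec(x=7)
      rec(x=6)
        rec(x=5)
          rec(x=4)
            rec(x=3)
              rec(x=2)
                rec(x=1)
                -> return 1
                rec(x=0)
                -> return 0
              -> return 1
              rec(x=1)
              -> return 1
            -> return 2
            rec(x=2) -> return 1  (same call as traced above)
          -> return 3
          rec(x=3) -> return 2  (same call as traced above)
        -> return 5
        rec(x=4) -> return 3  (same call as traced above)
      -> return 8
      rec(x=5) -> return 5  (same call as traced above)
    -> return 13
    rec(x=6) -> return 8  (same call as traced above)
  -> return 21
  rec(x=7) -> return 13  (same call as traced above)
-> return 34

cnt is incremented once per call, so count the calls in each subtree. Let C(x) = number of calls made by rec(x).
C(0) = C(1) = 1 (base case, no recursion); C(x) = 1 + C(x - 1) + C(x - 2) otherwise.
C(2) = 1 + C(1) + C(0) = 1 + 1 + 1 = 3
C(3) = 1 + C(2) + C(1) = 1 + 3 + 1 = 5
C(4) = 1 + C(3) + C(2) = 1 + 5 + 3 = 9
C(5) = 1 + C(4) + C(3) = 1 + 9 + 5 = 15
C(6) = 1 + C(5) + C(4) = 1 + 15 + 9 = 25
C(7) = 1 + C(6) + C(5) = 1 + 25 + 15 = 41
C(8) = 1 + C(7) + C(6) = 1 + 41 + 25 = 67
C(9) = 1 + C(8) + C(7) = 1 + 67 + 41 = 109
cnt = C(9) = 109

Final answer: 109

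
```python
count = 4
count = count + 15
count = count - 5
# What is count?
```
Trace:
  count=4
  count=19
  count=14

Final answer: 14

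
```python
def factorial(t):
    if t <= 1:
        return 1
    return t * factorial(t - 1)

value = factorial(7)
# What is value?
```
Call trace:
factorial(t=7)
  factorial(t=6)
    factorial(t=5)
      factorial(t=4)
        factorial(t=3)
          factorial(t=2)
            factorial(t=1)
            -> return 1
          -> return 2
        -> return 6
      -> return 24
    -> return 120
  -> return 720
-> return 5040

Final answer: 5040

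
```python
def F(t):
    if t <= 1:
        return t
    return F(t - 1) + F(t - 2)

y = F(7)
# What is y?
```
Call trace (a repeated sub-call is expanded the first time; later identical calls just restate its return value):
F(t=7)
  F(t=6)
    F(t=5)
      F(t=4)
        F(t=3)
          F(t=2)
            F(t=1)
            -> return 1
            F(t=0)
            -> return 0
          -> return 1
          F(t=1)
          -> return 1
        -> return 2
        F(t=2) -> return 1  (same call as traced above)
      -> return 3
      F(t=3) -> return 2  (same call as traced above)
    -> return 5
    F(t=4) -> return 3  (same call as traced above)
  -> return 8
  F(t=5) -> return 5  (same call as traced above)
-> return 13

Final answer: 13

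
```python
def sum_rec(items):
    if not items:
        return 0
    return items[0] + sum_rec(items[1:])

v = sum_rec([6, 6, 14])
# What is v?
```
Call trace:
sum_rec(items=[6, 6, 14])
  sum_rec(items=[6, 14])
    sum_rec(items=[14])
      sum_rec(items=[])
      -> return 0
    -> return 14
  -> return 20
-> return 26

Final answer: 26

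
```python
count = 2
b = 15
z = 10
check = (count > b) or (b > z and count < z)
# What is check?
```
Trace:
  count=2
  count=2, b=15
  count=2, b=15, z=10
  count=2, b=15, z=10, check=True

Final answer: True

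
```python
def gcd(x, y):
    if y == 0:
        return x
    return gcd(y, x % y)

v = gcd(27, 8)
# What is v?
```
Call trace:
gcd(x=27, y=8)
  gcd(x=8, y=3)
    gcd(x=3, y=2)
      gcd(x=2, y=1)
        gcd(x=1, y=0)
        -> return 1
      -> return 1
    -> return 1
  -> return 1
-> return 1

Final answer: 1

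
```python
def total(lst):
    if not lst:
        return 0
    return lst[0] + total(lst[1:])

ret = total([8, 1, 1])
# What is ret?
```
Call trace:
total(lst=[8, 1, 1])
  total(lst=[1, 1])
    total(lst=[1])
      total(lst=[])
      -> return 0
    -> return 1
  -> return 2
-> return 10

Final answer: 10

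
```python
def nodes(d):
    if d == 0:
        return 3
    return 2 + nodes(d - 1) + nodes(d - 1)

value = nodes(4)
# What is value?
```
Call trace (a repeated sub-call is expanded the first time; later identical calls just restate its return value):
nodes(d=4)
  nodes(d=3)
    nodes(d=2)
      nodes(d=1)
        nodes(d=0)
        -> return 3
        nodes(d=0)
        -> return 3
      -> return 8
      nodes(d=1) -> return 8  (same call as traced above)
    -> return 18
    nodes(d=2) -> return 18  (same call as traced above)
  -> return 38
  nodes(d=3) -> return 38  (same call as traced above)
-> return 78

Final answer: 78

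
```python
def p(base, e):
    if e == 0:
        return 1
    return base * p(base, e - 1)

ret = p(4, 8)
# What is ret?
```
Call trace:
p(base=4, e=8)
  p(base=4, e=7)
    p(base=4, e=6)
      p(base=4, e=5)
        p(base=4, e=4)
          p(base=4, e=3)
            p(base=4, e=2)
              p(base=4, e=1)
                p(base=4, e=0)
                -> return 1
              -> return 4
            -> return 16
          -> return 64
        -> return 256
      -> return 1024
    -> return 4096
  -> return 16384
-> return 65536

Final answer: 65536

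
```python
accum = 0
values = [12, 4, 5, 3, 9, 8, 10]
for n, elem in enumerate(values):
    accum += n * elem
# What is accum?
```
Trace:
  accum=0
  accum=0, n=0, elem=12
  accum=4, n=1, elem=4
  accum=14, n=2, elem=5
  accum=23, n=3, elem=3
  accum=59, n=4, elem=9
  accum=99, n=5, elem=8
  accum=159, n=6, elem=10

Final answer: 159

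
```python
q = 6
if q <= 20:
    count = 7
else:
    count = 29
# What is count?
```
Trace:
  q=6
  q=6, count=7

Final answer: 7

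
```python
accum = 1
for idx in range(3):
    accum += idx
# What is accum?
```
Trace:
  accum=1
  accum=1, idx=0
  accum=2, idx=1
  accum=4, idx=2

Final answer: 4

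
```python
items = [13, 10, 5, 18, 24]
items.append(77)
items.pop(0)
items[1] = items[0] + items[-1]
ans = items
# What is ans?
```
Trace:
  items=[13, 10, 5, 18, 24]
  items=[13, 10, 5, 18, 24, 77]
  items=[10, 5, 18, 24, 77]
  items=[10, 87, 18, 24, 77]
  items=[10, 87, 18, 24, 77], ans=[10, 87, 18, 24, 77]

Final answer: [10, 87, 18, 24, 77]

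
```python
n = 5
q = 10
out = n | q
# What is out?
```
Trace:
  n=5
  n=5, q=10
  n=5, q=10, out=15

Final answer: 15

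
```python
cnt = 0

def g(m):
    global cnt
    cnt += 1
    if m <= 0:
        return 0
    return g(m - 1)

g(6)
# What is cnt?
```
Call trace:
g(m=6)
  g(m=5)
    g(m=4)
      g(m=3)
        g(m=2)
          g(m=1)
            g(m=0)
            -> return 0
          -> return 0
        -> return 0
      -> return 0
    -> return 0
  -> return 0
-> return 0

cnt is incremented once per call. g is entered once for each m = 6, 5, 4, 3, 2, 1, 0 (the m <= 0 call returns without recursing), i.e. 6 + 1 calls.
cnt = 7

Final answer: 7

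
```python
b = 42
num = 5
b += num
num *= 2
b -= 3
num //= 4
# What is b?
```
Trace:
  b=42
  b=42, num=5
  b=47, num=5
  b=47, num=10
  b=44, num=10
  b=44, num=2

Final answer: 44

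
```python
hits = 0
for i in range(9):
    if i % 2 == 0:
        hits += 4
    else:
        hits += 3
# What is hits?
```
Trace:
  hits=0
  hits=4, i=0
  hits=7, i=1
  hits=11, i=2
  hits=14, i=3
  hits=18, i=4
  hits=21, i=5
  hits=25, i=6
  hits=28, i=7
  hits=32, i=8

Final answer: 32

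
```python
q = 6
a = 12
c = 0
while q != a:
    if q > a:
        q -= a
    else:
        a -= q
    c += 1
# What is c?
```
Trace:
  q=6
  q=6, a=12
  q=6, a=12, c=0
  q=6, a=6, c=1

Final answer: 1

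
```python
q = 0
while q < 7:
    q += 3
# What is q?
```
Trace:
  q=0
  q=3
  q=6
  q=9

Final answer: 9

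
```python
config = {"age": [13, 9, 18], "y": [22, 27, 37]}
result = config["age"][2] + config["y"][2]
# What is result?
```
Trace:
  config={'age': [13, 9, 18], 'y': [22, 27, 37]}
  config={'age': [13, 9, 18], 'y': [22, 27, 37]}, result=55

Final answer: 55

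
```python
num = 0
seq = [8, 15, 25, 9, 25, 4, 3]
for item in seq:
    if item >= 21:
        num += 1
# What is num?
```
Trace:
  num=0
  num=0, item=8
  num=0, item=15
  num=1, item=25
  num=1, item=9
  num=2, item=25
  num=2, item=4
  num=2, item=3

Final answer: 2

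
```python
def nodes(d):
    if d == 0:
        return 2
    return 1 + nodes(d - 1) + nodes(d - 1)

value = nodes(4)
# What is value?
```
Call trace (a repeated sub-call is expanded the first time; later identical calls just restate its return value):
nodes(d=4)
  nodes(d=3)
    nodes(d=2)
      nodes(d=1)
        nodes(d=0)
        -> return 2
        nodes(d=0)
        -> return 2
      -> return 5
      nodes(d=1) -> return 5  (same call as traced above)
    -> return 11
    nodes(d=2) -> return 11  (same call as traced above)
  -> return 23
  nodes(d=3) -> return 23  (same call as traced above)
-> return 47

Final answer: 47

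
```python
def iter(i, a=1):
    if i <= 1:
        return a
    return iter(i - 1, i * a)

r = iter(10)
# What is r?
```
Call trace:
iter(i=10, a=1)
  iter(i=9, a=10)
    iter(i=8, a=90)
      iter(i=7, a=720)
        iter(i=6, a=5040)
          iter(i=5, a=30240)
            iter(i=4, a=151200)
              iter(i=3, a=604800)
                iter(i=2, a=1814400)
                  iter(i=1, a=3628800)
                  -> return 3628800
                -> return 3628800
              -> return 3628800
            -> return 3628800
          -> return 3628800
        -> return 3628800
      -> return 3628800
    -> return 3628800
  -> return 3628800
-> return 3628800

Final answer: 3628800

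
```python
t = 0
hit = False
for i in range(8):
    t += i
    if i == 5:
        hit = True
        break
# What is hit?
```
Trace:
  t=0
  t=0, hit=False
  t=0, hit=False, i=0
  t=1, hit=False, i=1
  t=3, hit=False, i=2
  t=6, hit=False, i=3
  t=10, hit=False, i=4
  t=15, hit=True, i=5

Final answer: True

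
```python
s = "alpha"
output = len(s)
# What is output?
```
Trace:
  s='alpha'
  s='alpha', output=5

Final answer: 5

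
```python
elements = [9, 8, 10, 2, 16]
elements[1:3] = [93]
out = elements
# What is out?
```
Trace:
  elements=[9, 8, 10, 2, 16]
  elements=[9, 93, 2, 16]
  elements=[9, 93, 2, 16], out=[9, 93, 2, 16]

Final answer: [9, 93, 2, 16]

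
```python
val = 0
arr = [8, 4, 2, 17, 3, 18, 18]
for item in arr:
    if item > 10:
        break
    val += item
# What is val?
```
Trace:
  val=0
  val=8, item=8
  val=12, item=4
  val=14, item=2
  val=14, item=17

Final answer: 14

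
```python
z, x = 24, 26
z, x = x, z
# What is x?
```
Trace:
  z=24, x=26
  z=26, x=24

Final answer: 24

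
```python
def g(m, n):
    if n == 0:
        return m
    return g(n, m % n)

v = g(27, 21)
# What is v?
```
Call trace:
g(m=27, n=21)
  g(m=21, n=6)
    g(m=6, n=3)
      g(m=3, n=0)
      -> return 3
    -> return 3
  -> return 3
-> return 3

Final answer: 3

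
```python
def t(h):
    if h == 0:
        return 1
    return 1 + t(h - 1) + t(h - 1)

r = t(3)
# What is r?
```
Call trace (a repeated sub-call is expanded the first time; later identical calls just restate its return value):
t(h=3)
  t(h=2)
    t(h=1)
      t(h=0)
      -> return 1
      t(h=0)
      -> return 1
    -> return 3
    t(h=1) -> return 3  (same call as traced above)
  -> return 7
  t(h=2) -> return 7  (same call as traced above)
-> return 15

Final answer: 15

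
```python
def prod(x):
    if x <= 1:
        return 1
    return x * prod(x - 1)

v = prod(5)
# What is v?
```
Call trace:
prod(x=5)
  prod(x=4)
    prod(x=3)
      prod(x=2)
        prod(x=1)
        -> return 1
      -> return 2
    -> return 6
  -> return 24
-> return 120

Final answer: 120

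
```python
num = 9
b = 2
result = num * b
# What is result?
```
Trace:
  num=9
  num=9, b=2
  num=9, b=2, result=18

Final answer: 18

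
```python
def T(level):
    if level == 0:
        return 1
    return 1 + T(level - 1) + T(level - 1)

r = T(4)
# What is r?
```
Call trace (a repeated sub-call is expanded the first time; later identical calls just restate its return value):
T(level=4)
  T(level=3)
    T(level=2)
      T(level=1)
        T(level=0)
        -> return 1
        T(level=0)
        -> return 1
      -> return 3
      T(level=1) -> return 3  (same call as traced above)
    -> return 7
    T(level=2) -> return 7  (same call as traced above)
  -> return 15
  T(level=3) -> return 15  (same call as traced above)
-> return 31

Final answer: 31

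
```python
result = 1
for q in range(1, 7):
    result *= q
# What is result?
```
Trace:
  result=1
  result=1, q=1
  result=2, q=2
  result=6, q=3
  result=24, q=4
  result=120, q=5
  result=720, q=6

Final answer: 720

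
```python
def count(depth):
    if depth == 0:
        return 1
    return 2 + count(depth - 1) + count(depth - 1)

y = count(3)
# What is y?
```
Call trace (a repeated sub-call is expanded the first time; later identical calls just restate its return value):
count(depth=3)
  count(depth=2)
    count(depth=1)
      count(depth=0)
      -> return 1
      count(depth=0)
      -> return 1
    -> return 4
    count(depth=1) -> return 4  (same call as traced above)
  -> return 10
  count(depth=2) -> return 10  (same call as traced above)
-> return 22

Final answer: 22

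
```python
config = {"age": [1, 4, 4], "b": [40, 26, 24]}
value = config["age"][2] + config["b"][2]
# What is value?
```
Trace:
  config={'age': [1, 4, 4], 'b': [40, 26, 24]}
  config={'age': [1, 4, 4], 'b': [40, 26, 24]}, value=28

Final answer: 28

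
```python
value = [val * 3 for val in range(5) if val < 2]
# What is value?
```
Trace:
  val=0
  val=1
  val=2
  val=3
  val=4
  value=[0, 3]

Final answer: [0, 3]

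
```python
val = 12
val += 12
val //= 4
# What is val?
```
Trace:
  val=12
  val=24
  val=6

Final answer: 6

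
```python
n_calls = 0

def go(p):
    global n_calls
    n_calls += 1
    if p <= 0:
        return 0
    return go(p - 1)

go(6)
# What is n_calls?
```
Call trace:
go(p=6)
  go(p=5)
    go(p=4)
      go(p=3)
        go(p=2)
          go(p=1)
            go(p=0)
            -> return 0
          -> return 0
        -> return 0
      -> return 0
    -> return 0
  -> return 0
-> return 0

n_calls is incremented once per call. go is entered once for each p = 6, 5, 4, 3, 2, 1, 0 (the p <= 0 call returns without recursing), i.e. 6 + 1 calls.
n_calls = 7

Final answer: 7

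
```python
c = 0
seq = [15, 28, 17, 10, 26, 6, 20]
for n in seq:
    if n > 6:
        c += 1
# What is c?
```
Trace:
  c=0
  c=1, n=15
  c=2, n=28
  c=3, n=17
  c=4, n=10
  c=5, n=26
  c=5, n=6
  c=6, n=20

Final answer: 6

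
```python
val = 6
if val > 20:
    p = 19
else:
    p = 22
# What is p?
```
Trace:
  val=6
  val=6, p=22

Final answer: 22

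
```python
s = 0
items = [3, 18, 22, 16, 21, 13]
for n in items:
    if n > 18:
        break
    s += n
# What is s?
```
Trace:
  s=0
  s=3, n=3
  s=21, n=18
  s=21, n=22

Final answer: 21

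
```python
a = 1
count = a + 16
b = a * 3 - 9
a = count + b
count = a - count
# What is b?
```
Trace:
  a=1
  a=1, count=17
  a=1, count=17, b=-6
  a=11, count=17, b=-6
  a=11, count=-6, b=-6

Final answer: -6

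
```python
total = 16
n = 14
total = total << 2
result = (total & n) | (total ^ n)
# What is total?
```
Trace:
  total=16
  total=16, n=14
  total=64, n=14
  total=64, n=14, result=78

Final answer: 64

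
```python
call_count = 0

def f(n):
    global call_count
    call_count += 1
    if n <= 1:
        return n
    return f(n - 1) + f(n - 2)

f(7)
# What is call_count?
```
Call trace (a repeated sub-call is expanded the first time; later identical calls just restate its return value):
f(n=7)
  f(n=6)
    f(n=5)
      f(n=4)
        f(n=3)
          f(n=2)
            f(n=1)
            -> return 1
            f(n=0)
            -> return 0
          -> return 1
          f(n=1)
          -> return 1
        -> return 2
        f(n=2) -> return 1  (same call as traced above)
      -> return 3
      f(n=3) -> return 2  (same call as traced above)
    -> return 5
    f(n=4) -> return 3  (same call as traced above)
  -> return 8
  f(n=5) -> return 5  (same call as traced above)
-> return 13

call_count is incremented once per call, so count the calls in each subtree. Let C(n) = number of calls made by f(n).
C(0) = C(1) = 1 (base case, no recursion); C(n) = 1 + C(n - 1) + C(n - 2) otherwise.
C(2) = 1 + C(1) + C(0) = 1 + 1 + 1 = 3
C(3) = 1 + C(2) + C(1) = 1 + 3 + 1 = 5
C(4) = 1 + C(3) + C(2) = 1 + 5 + 3 = 9
C(5) = 1 + C(4) + C(3) = 1 + 9 + 5 = 15
C(6) = 1 + C(5) + C(4) = 1 + 15 + 9 = 25
C(7) = 1 + C(6) + C(5) = 1 + 25 + 15 = 41
call_count = C(7) = 41

Final answer: 41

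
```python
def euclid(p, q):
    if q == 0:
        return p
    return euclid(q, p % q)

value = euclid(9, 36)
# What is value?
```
Call trace:
euclid(p=9, q=36)
  euclid(p=36, q=9)
    euclid(p=9, q=0)
    -> return 9
  -> return 9
-> return 9

Final answer: 9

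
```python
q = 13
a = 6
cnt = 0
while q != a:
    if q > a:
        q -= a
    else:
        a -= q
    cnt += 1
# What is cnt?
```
Trace:
  q=13
  q=13, a=6
  q=13, a=6, cnt=0
  q=7, a=6, cnt=1
  q=1, a=6, cnt=2
  q=1, a=5, cnt=3
  q=1, a=4, cnt=4
  q=1, a=3, cnt=5
  q=1, a=2, cnt=6
  q=1, a=1, cnt=7

Final answer: 7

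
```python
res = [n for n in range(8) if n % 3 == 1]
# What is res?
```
Trace:
  n=0
  n=1
  n=2
  n=3
  n=4
  n=5
  n=6
  n=7
  res=[1, 4, 7]

Final answer: [1, 4, 7]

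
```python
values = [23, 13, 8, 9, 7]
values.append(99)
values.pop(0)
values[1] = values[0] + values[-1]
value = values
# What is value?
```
Trace:
  values=[23, 13, 8, 9, 7]
  values=[23, 13, 8, 9, 7, 99]
  values=[13, 8, 9, 7, 99]
  values=[13, 112, 9, 7, 99]
  values=[13, 112, 9, 7, 99], value=[13, 112, 9, 7, 99]

Final answer: [13, 112, 9, 7, 99]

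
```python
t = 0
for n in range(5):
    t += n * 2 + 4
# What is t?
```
Trace:
  t=0
  t=4, n=0
  t=10, n=1
  t=18, n=2
  t=28, n=3
  t=40, n=4

Final answer: 40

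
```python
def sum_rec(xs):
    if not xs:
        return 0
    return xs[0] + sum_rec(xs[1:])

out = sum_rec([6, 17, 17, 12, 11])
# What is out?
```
Call trace:
sum_rec(xs=[6, 17, 17, 12, 11])
  sum_rec(xs=[17, 17, 12, 11])
    sum_rec(xs=[17, 12, 11])
      sum_rec(xs=[12, 11])
        sum_rec(xs=[11])
          sum_rec(xs=[])
          -> return 0
        -> return 11
      -> return 23
    -> return 40
  -> return 57
-> return 63

Final answer: 63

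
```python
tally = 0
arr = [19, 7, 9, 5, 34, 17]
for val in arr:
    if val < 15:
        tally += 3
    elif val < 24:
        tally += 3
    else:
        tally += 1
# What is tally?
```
Trace:
  tally=0
  tally=3, val=19
  tally=6, val=7
  tally=9, val=9
  tally=12, val=5
  tally=13, val=34
  tally=16, val=17

Final answer: 16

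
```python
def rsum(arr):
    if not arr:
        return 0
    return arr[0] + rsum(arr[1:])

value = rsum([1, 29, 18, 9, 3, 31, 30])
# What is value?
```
Call trace:
rsum(arr=[1, 29, 18, 9, 3, 31, 30])
  rsum(arr=[29, 18, 9, 3, 31, 30])
    rsum(arr=[18, 9, 3, 31, 30])
      rsum(arr=[9, 3, 31, 30])
        rsum(arr=[3, 31, 30])
          rsum(arr=[31, 30])
            rsum(arr=[30])
              rsum(arr=[])
              -> return 0
            -> return 30
          -> return 61
        -> return 64
      -> return 73
    -> return 91
  -> return 120
-> return 121

Final answer: 121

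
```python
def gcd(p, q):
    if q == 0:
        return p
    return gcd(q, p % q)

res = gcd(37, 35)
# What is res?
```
Call trace:
gcd(p=37, q=35)
  gcd(p=35, q=2)
    gcd(p=2, q=1)
      gcd(p=1, q=0)
      -> return 1
    -> return 1
  -> return 1
-> return 1

Final answer: 1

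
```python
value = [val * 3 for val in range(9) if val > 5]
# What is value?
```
Trace:
  val=0
  val=1
  val=2
  val=3
  val=4
  val=5
  val=6
  val=7
  val=8
  value=[18, 21, 24]

Final answer: [18, 21, 24]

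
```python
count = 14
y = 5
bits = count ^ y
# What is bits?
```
Trace:
  count=14
  count=14, y=5
  count=14, y=5, bits=11

Final answer: 11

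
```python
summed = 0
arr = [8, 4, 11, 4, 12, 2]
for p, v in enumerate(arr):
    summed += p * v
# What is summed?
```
Trace:
  summed=0
  summed=0, p=0, v=8
  summed=4, p=1, v=4
  summed=26, p=2, v=11
  summed=38, p=3, v=4
  summed=86, p=4, v=12
  summed=96, p=5, v=2

Final answer: 96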